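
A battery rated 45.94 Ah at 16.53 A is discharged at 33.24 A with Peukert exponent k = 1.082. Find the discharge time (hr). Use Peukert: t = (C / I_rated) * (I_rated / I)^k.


t_rated = C / I_rated = 45.94 / 16.53 = 2.7792 hr
(I_rated/I)^k = (0.49729)^1.082 = 0.4696
t = t_rated * (I_rated/I)^k = 2.7792 * 0.4696 = 1.305 hr

1.305 hr


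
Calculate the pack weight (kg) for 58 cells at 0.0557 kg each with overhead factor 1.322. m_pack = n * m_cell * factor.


m_pack = n * m_cell * overhead = 58 * 0.0557 * 1.322 = 4.271 kg

4.271 kg


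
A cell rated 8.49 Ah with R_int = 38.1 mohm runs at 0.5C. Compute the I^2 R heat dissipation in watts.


Convert: R = 38.1 mohm = 0.0381 ohm
Step 1: I = C_rate * capacity = 0.5 * 8.49 = 4.245 A
Step 2: Q = I^2 * R = 4.245^2 * 0.0381 = 18.02 * 0.0381 = 0.6866 W

0.6866 W


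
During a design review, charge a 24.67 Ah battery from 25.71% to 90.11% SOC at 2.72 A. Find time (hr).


Step 1: dSOC = 90.11% - 25.71% = 64.4%
Step 2: delta_Ah = 24.67 * 64.4 / 100 = 15.887 Ah
Step 3: t = 15.887 / 2.72 = 5.841 hr

5.841 hr


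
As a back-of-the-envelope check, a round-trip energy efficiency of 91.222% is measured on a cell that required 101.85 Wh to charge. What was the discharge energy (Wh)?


E_dis = eta/100 * E_chg = 91.222/100 * 101.85 = 92.91 Wh

92.91 Wh


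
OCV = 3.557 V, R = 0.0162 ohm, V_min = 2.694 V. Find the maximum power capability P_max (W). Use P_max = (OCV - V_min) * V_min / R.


dV = OCV - V_min = 0.863 V (so I_max = dV / R)
P_max = dV * V_min / R = 0.863 * 2.694 / 0.0162 = 143.5 W

143.5 W


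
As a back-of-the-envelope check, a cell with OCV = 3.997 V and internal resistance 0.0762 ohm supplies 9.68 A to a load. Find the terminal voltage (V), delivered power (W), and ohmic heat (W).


Step 1: V_terminal = OCV - I*R = 3.997 - 9.68 * 0.0762 = 3.2594 V
Step 2: P_out = V_terminal * I = 3.2594 * 9.68 = 31.55 W
Step 3: Q = I^2 * R = 9.68^2 * 0.0762 = 7.140 W

V=3.2594 V, P=31.55 W, Q=7.140 W


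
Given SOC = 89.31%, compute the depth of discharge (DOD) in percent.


Complement of SOC: DOD = 100% - 89.31% = 10.69%

10.69%


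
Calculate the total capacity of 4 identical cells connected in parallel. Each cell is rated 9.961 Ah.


C_total = 4 * 9.961 = 39.844 Ah

39.844 Ah


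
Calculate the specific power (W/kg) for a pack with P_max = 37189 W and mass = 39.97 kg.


SP = P / m = 37189 / 39.97 = 930.4 W/kg

930.4 W/kg


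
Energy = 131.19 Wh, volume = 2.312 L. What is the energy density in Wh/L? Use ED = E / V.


ED = E / V = 131.19 / 2.312 = 56.74 Wh/L

56.74 Wh/L


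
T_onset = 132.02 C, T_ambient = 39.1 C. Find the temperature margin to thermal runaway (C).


Safety margin = 132.02 C - 39.1 C = 92.92 C

92.92 C


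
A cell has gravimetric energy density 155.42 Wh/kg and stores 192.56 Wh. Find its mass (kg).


m = E / ED = 192.56 / 155.42 = 1.239 kg

1.239 kg


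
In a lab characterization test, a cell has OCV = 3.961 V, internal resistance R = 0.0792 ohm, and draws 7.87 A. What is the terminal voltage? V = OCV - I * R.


IR drop = 7.87 * 0.0792 = 0.6233 V
V = 3.961 - 0.6233 = 3.338 V

3.338 V


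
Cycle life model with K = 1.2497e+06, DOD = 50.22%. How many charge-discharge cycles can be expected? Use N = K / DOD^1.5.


DOD^1.5 = 355.89
N = K / DOD^1.5 = 1.2497e+06 / 355.89 = 3511

3511 cycles


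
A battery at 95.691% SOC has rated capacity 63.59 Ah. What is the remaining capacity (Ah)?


remaining = SOC / 100 * total = 95.691 / 100 * 63.59 = 60.85 Ah

60.85 Ah


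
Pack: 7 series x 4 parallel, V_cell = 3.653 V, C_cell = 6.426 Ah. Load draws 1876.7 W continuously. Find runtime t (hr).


Step 1: E_pack = Ns * V_cell * Np * C_cell = 7 * 3.653 * 4 * 6.426 = 657.28 Wh
Step 2: t = E_pack / P = 657.28 / 1876.7 = 0.3502 hr

0.3502 hr


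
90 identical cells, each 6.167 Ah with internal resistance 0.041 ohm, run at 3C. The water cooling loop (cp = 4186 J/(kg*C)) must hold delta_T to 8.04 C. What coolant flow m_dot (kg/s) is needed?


Step 1: I = 3 * 6.167 = 18.501 A
Step 2: Q_cell = I^2 * R = 18.501^2 * 0.041 = 14.034 W
Step 3: Q_total = 90 * 14.034 = 1263.1 W
Step 4: m_dot = Q_total / (cp * dT) = 1263.1 / (4186 * 8.04) = 0.03753 kg/s

0.03753 kg/s


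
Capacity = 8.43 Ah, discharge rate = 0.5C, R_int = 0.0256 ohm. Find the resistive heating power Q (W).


Step 1: I = C_rate * capacity = 0.5 * 8.43 = 4.215 A
Step 2: Q = I^2 * R = 4.215^2 * 0.0256 = 17.766 * 0.0256 = 0.4548 W

0.4548 W


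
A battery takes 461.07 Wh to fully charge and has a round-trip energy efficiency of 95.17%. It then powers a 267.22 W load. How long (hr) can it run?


Step 1: E_discharge = eta/100 * E_charge = 95.17/100 * 461.07 = 438.8 Wh
Step 2: t = E_discharge / P = 438.8 / 267.22 = 1.642 hr

1.642 hr


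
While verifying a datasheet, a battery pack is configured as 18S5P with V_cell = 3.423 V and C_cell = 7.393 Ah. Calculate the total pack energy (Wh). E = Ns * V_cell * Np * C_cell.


E = Ns * Vcell * Np * Ccell = 18 * 3.423 * 5 * 7.393 = 2278 Wh

2278 Wh


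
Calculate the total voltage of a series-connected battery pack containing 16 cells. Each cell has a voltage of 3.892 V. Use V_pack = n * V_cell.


Series voltages add: 16 * 3.892 V = 62.272 V

62.272 V


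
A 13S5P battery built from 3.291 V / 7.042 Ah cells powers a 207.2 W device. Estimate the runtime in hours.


Step 1: E_pack = Ns * V_cell * Np * C_cell = 13 * 3.291 * 5 * 7.042 = 1506.4 Wh
Step 2: t = E_pack / P = 1506.4 / 207.2 = 7.270 hr

7.270 hr


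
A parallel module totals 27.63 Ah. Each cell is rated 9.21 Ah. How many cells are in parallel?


n = C_total / C_cell = 27.63 / 9.21 = 3

3


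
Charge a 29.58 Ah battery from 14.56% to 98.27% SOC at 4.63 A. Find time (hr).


delta_Ah = 29.58 * (98.27 - 14.56) / 100 = 24.761 Ah
t = delta_Ah / I = 24.761 / 4.63 = 5.348 hr

5.348 hr


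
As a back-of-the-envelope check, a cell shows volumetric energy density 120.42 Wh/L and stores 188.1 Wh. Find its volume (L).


V = E / ED = 188.1 / 120.42 = 1.562 L

1.562 L


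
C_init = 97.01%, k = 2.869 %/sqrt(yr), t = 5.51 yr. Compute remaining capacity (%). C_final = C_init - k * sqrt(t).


sqrt(t) = sqrt(5.51) = 2.3473
C_final = 97.01 - 2.869 * 2.3473 = 90.28%

90.28%


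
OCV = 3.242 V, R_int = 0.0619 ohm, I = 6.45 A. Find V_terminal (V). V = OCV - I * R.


IR drop = 6.45 * 0.0619 = 0.39926 V
V = 3.242 - 0.39926 = 2.843 V

2.843 V


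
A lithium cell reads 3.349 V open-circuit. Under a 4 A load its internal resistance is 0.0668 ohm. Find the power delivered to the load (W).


Step 1: V_terminal = OCV - I*R = 3.349 - 4 * 0.0668 = 3.0818 V
Step 2: P_out = V_terminal * I = 3.0818 * 4 = 12.33 W

12.33 W


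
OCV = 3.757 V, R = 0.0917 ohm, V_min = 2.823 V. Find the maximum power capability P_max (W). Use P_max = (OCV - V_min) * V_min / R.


dV = OCV - V_min = 0.934 V (so I_max = dV / R)
P_max = dV * V_min / R = 0.934 * 2.823 / 0.0917 = 28.75 W

28.75 W


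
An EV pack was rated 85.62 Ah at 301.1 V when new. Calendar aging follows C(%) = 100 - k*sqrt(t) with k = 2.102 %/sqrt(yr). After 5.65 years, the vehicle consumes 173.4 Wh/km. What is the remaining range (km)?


Step 1: capacity retention = 100 - 2.102 * sqrt(5.65) = 100 - 2.102 * 2.377 = 95.004%
Step 2: C_now = 85.62 * 95.004/100 = 81.342 Ah
Step 3: E_pack = V * C_now = 301.1 * 81.342 = 24492 Wh
Step 4: range = E_pack / consumption = 24492 / 173.4 = 141.2 km

141.2 km


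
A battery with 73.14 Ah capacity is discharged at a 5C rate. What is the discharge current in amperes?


At 5C: I = 5 * 73.14 Ah = 365.7 A

365.7 A


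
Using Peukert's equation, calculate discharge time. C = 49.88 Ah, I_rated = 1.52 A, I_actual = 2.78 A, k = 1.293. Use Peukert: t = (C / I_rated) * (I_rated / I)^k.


Step 1: t_rated = C / I_rated = 49.88 / 1.52 = 32.816 hr
Step 2: ratio = 1.52 / 2.78 = 0.54676
Step 3: ratio^k = 0.54676^1.293 = 0.45811
Step 4: t = t_rated * ratio^k = 32.816 * 0.45811 = 15.03 hr

15.03 hr


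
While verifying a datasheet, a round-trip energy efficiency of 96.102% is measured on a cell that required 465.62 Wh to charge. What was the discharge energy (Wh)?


E_dis = eta/100 * E_chg = 96.102/100 * 465.62 = 447.5 Wh

447.5 Wh


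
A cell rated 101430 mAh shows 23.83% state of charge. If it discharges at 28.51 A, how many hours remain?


Convert: C_total = 101430 mAh = 101.43 Ah
Step 1: remaining = SOC/100 * C_total = 23.83/100 * 101.43 = 24.171 Ah
Step 2: t = remaining / I = 24.171 / 28.51 = 0.8478 hr

0.8478 hr


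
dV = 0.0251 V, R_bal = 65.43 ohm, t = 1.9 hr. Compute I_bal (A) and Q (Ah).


I_bal = dV / R = 0.0251 / 65.43 = 3.8362e-04 A
Q = I_bal * t = 3.8362e-04 * 1.9 = 7.289e-04 Ah

I=3.8362e-04 A, Q=7.289e-04 Ah


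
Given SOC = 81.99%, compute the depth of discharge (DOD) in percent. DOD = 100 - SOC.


DOD = 100 - SOC = 100 - 81.99 = 18.01%

18.01%


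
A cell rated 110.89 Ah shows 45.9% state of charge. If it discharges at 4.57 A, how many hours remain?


Step 1: remaining = SOC/100 * C_total = 45.9/100 * 110.89 = 50.899 Ah
Step 2: t = remaining / I = 50.899 / 4.57 = 11.14 hr

11.14 hr


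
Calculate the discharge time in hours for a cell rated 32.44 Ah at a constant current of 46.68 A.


Runtime = 32.44 Ah / 46.68 A = 0.6949 hr

0.6949 hr


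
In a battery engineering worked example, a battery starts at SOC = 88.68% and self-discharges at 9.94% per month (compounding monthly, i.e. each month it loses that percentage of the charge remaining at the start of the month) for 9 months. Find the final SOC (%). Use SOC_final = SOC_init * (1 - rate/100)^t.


decay = (1 - 9.94/100)^9 = 0.38975
SOC_final = 88.68 * 0.38975 = 34.56%

34.56%


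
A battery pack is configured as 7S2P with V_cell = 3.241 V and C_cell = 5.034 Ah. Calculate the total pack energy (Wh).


E = Ns * Vcell * Np * Ccell = 7 * 3.241 * 2 * 5.034 = 228.4 Wh

228.4 Wh


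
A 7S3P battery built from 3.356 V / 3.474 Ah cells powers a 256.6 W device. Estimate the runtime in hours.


Step 1: E_pack = Ns * V_cell * Np * C_cell = 7 * 3.356 * 3 * 3.474 = 244.83 Wh
Step 2: t = E_pack / P = 244.83 / 256.6 = 0.9541 hr

0.9541 hr


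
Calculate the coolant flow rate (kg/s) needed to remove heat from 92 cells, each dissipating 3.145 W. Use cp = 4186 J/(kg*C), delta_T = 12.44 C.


Q_total = 92 * 3.145 = 289.34 W
m_dot = Q_total / (cp * dT) = 289.34 / (4186 * 12.44) = 0.005556 kg/s

0.005556 kg/s


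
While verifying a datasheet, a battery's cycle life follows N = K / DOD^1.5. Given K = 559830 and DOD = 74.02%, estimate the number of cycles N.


DOD^1.5 = 636.83
N = K / DOD^1.5 = 559830 / 636.83 = 879.1

879.1 cycles


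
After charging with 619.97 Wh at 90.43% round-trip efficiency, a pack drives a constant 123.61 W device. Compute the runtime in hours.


Step 1: E_discharge = eta/100 * E_charge = 90.43/100 * 619.97 = 560.64 Wh
Step 2: t = E_discharge / P = 560.64 / 123.61 = 4.536 hr

4.536 hr


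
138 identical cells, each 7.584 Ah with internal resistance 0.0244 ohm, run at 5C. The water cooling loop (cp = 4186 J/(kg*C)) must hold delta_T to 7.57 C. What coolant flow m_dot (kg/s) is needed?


Step 1: I = 5 * 7.584 = 37.92 A
Step 2: Q_cell = I^2 * R = 37.92^2 * 0.0244 = 35.085 W
Step 3: Q_total = 138 * 35.085 = 4841.7 W
Step 4: m_dot = Q_total / (cp * dT) = 4841.7 / (4186 * 7.57) = 0.1528 kg/s

0.1528 kg/s


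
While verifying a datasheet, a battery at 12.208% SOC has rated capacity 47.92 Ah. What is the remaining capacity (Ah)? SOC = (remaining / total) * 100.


remaining = SOC / 100 * total = 12.208 / 100 * 47.92 = 5.850 Ah

5.850 Ah


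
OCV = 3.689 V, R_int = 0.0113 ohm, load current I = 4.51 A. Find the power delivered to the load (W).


Step 1: V_terminal = OCV - I*R = 3.689 - 4.51 * 0.0113 = 3.638 V
Step 2: P_out = V_terminal * I = 3.638 * 4.51 = 16.41 W

16.41 W


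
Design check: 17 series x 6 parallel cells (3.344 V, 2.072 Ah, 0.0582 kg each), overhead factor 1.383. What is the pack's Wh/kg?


Step 1: V_pack = 17 * 3.344 = 56.848 V
Step 2: C_pack = 6 * 2.072 = 12.432 Ah
Step 3: E_pack = V_pack * C_pack = 56.848 * 12.432 = 706.73 Wh
Step 4: m_pack = 17 * 6 * 0.0582 * 1.383 = 8.21 kg
Step 5: ED = E_pack / m_pack = 706.73 / 8.21 = 86.08 Wh/kg

86.08 Wh/kg


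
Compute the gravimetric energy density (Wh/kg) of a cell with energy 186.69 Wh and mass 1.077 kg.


ED = E / m = 186.69 / 1.077 = 173.3 Wh/kg

173.3 Wh/kg


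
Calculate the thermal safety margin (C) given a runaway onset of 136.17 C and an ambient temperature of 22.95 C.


Safety margin = 136.17 C - 22.95 C = 113.22 C

113.22 C


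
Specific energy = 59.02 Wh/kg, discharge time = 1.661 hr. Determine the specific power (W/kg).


P_specific = E / t = 59.02 / 1.661 = 35.53 W/kg

35.53 W/kg


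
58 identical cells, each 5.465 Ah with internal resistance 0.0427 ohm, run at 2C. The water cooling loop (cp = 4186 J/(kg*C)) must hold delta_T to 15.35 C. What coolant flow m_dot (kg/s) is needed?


Step 1: I = 2 * 5.465 = 10.93 A
Step 2: Q_cell = I^2 * R = 10.93^2 * 0.0427 = 5.1012 W
Step 3: Q_total = 58 * 5.1012 = 295.87 W
Step 4: m_dot = Q_total / (cp * dT) = 295.87 / (4186 * 15.35) = 0.004605 kg/s

0.004605 kg/s


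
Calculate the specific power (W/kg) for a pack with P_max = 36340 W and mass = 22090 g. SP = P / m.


Convert: m = 22090 g = 22.09 kg
SP = P / m = 36340 / 22.09 = 1645 W/kg

1645 W/kg


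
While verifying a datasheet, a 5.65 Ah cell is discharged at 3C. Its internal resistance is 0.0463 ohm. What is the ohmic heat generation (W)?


Step 1: I = C_rate * capacity = 3 * 5.65 = 16.95 A
Step 2: Q = I^2 * R = 16.95^2 * 0.0463 = 287.3 * 0.0463 = 13.30 W

13.30 W


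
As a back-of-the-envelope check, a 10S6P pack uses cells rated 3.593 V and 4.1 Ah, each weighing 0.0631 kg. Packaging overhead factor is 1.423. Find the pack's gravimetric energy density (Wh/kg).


Step 1: V_pack = 10 * 3.593 = 35.93 V
Step 2: C_pack = 6 * 4.1 = 24.6 Ah
Step 3: E_pack = V_pack * C_pack = 35.93 * 24.6 = 883.88 Wh
Step 4: m_pack = 10 * 6 * 0.0631 * 1.423 = 5.3875 kg
Step 5: ED = E_pack / m_pack = 883.88 / 5.3875 = 164.1 Wh/kg

164.1 Wh/kg


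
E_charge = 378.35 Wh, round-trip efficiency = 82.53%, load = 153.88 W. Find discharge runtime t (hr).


Step 1: E_discharge = eta/100 * E_charge = 82.53/100 * 378.35 = 312.25 Wh
Step 2: t = E_discharge / P = 312.25 / 153.88 = 2.029 hr

2.029 hr


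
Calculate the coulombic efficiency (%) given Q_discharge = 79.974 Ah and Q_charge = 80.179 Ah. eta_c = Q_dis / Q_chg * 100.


eta_c = Q_dis / Q_chg * 100 = 79.974 / 80.179 * 100 = 99.74%

99.74%


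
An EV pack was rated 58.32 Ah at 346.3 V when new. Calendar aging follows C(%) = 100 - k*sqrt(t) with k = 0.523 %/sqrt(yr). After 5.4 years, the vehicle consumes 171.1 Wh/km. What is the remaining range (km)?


Step 1: capacity retention = 100 - 0.523 * sqrt(5.4) = 100 - 0.523 * 2.3238 = 98.785%
Step 2: C_now = 58.32 * 98.785/100 = 57.611 Ah
Step 3: E_pack = V * C_now = 346.3 * 57.611 = 19951 Wh
Step 4: range = E_pack / consumption = 19951 / 171.1 = 116.6 km

116.6 km


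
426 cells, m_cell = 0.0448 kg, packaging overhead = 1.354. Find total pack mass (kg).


m_pack = n * m_cell * overhead = 426 * 0.0448 * 1.354 = 25.84 kg

25.84 kg


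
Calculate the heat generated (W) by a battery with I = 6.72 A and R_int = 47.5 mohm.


Convert: R = 47.5 mohm = 0.0475 ohm
Q = I^2 * R = 6.72^2 * 0.0475 = 2.145 W

2.145 W


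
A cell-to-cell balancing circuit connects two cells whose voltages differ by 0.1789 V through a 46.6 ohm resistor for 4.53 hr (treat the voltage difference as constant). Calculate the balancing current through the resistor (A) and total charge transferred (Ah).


I_bal = dV / R = 0.1789 / 46.6 = 0.0038391 A
Q = I_bal * t = 0.0038391 * 4.53 = 0.01739 Ah

I=0.0038391 A, Q=0.01739 Ah


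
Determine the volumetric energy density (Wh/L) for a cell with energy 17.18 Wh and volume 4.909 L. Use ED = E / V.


Volumetric ED = 17.18 Wh / 4.909 L = 3.500 Wh/L

3.500 Wh/L


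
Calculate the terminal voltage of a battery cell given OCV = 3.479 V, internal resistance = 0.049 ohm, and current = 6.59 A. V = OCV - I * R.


IR drop = 6.59 * 0.049 = 0.32291 V
V = 3.479 - 0.32291 = 3.156 V

3.156 V


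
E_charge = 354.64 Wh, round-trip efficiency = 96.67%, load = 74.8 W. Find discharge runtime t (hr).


Step 1: E_discharge = eta/100 * E_charge = 96.67/100 * 354.64 = 342.83 Wh
Step 2: t = E_discharge / P = 342.83 / 74.8 = 4.583 hr

4.583 hr


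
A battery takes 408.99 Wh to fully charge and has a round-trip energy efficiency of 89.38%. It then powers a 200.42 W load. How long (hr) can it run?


Step 1: E_discharge = eta/100 * E_charge = 89.38/100 * 408.99 = 365.56 Wh
Step 2: t = E_discharge / P = 365.56 / 200.42 = 1.824 hr

1.824 hr


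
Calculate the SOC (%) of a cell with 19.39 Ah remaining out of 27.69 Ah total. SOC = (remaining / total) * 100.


SOC = (remaining / total) * 100 = (19.39 / 27.69) * 100 = 70.03%

70.03%


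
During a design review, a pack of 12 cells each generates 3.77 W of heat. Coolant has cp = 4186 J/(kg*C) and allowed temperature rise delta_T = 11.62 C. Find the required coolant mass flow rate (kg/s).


Step 1: Total heat Q = 12 * 3.77 W = 45.24 W
Step 2: denom = cp * dT = 4186 * 11.62 = 48641
Step 3: m_dot = 45.24 / 48641 = 9.301e-04 kg/s

9.301e-04 kg/s


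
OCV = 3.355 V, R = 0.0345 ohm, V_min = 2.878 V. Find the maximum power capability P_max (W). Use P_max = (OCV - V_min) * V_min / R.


P_max = (OCV - V_min) * V_min / R = (3.355 - 2.878) * 2.878 / 0.0345 = 0.477 * 2.878 / 0.0345 = 39.79 W

39.79 W


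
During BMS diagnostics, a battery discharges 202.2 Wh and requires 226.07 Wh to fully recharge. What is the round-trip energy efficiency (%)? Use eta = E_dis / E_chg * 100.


Round-trip efficiency = 202.2/226.07 * 100% = 89.44%

89.44%


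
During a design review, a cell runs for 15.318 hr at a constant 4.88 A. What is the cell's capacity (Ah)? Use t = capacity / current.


C = I * t = 4.88 * 15.318 = 74.75 Ah

74.75 Ah


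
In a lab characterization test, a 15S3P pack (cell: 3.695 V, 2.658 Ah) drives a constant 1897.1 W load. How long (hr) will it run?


Step 1: E_pack = Ns * V_cell * Np * C_cell = 15 * 3.695 * 3 * 2.658 = 441.96 Wh
Step 2: t = E_pack / P = 441.96 / 1897.1 = 0.2330 hr

0.2330 hr


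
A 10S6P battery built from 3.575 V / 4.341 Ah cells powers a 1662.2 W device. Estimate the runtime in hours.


Step 1: E_pack = Ns * V_cell * Np * C_cell = 10 * 3.575 * 6 * 4.341 = 931.14 Wh
Step 2: t = E_pack / P = 931.14 / 1662.2 = 0.5602 hr

0.5602 hr


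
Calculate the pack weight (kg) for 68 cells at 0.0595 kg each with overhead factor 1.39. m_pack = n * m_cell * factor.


m_pack = n * m_cell * overhead = 68 * 0.0595 * 1.39 = 5.624 kg

5.624 kg


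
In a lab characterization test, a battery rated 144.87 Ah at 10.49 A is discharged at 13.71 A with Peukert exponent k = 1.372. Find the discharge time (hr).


t_rated = C / I_rated = 144.87 / 10.49 = 13.81 hr
(I_rated/I)^k = (0.76513)^1.372 = 0.6926
t = t_rated * (I_rated/I)^k = 13.81 * 0.6926 = 9.565 hr

9.565 hr


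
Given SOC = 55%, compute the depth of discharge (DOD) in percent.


DOD = 100 - SOC = 100 - 55 = 45%

45%


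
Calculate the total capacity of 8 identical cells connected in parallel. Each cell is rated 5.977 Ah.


C_total = 8 * 5.977 = 47.816 Ah

47.816 Ah


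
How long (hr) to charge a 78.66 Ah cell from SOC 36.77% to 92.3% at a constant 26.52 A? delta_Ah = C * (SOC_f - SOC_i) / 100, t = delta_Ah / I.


Step 1: dSOC = 92.3% - 36.77% = 55.53%
Step 2: delta_Ah = 78.66 * 55.53 / 100 = 43.68 Ah
Step 3: t = 43.68 / 26.52 = 1.647 hr

1.647 hr


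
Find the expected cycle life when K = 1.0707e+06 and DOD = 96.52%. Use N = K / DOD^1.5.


Step 1: DOD^1.5 = 96.52^1.5 = 948.26
Step 2: N = 1.0707e+06 / 948.26 = 1129 cycles

1129 cycles


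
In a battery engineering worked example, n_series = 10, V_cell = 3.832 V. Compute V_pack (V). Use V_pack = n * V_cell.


Series voltages add: 10 * 3.832 V = 38.32 V

38.32 V


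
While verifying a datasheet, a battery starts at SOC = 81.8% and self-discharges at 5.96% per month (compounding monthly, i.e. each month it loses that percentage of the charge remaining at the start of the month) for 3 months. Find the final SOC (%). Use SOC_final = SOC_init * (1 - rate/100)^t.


decay = (1 - 5.96/100)^3 = 0.83164
SOC_final = 81.8 * 0.83164 = 68.03%

68.03%


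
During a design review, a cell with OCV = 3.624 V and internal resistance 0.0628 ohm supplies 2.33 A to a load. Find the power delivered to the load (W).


Step 1: V_terminal = OCV - I*R = 3.624 - 2.33 * 0.0628 = 3.4777 V
Step 2: P_out = V_terminal * I = 3.4777 * 2.33 = 8.103 W

8.103 W


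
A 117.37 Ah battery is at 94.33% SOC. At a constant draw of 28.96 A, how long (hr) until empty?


Step 1: remaining = SOC/100 * C_total = 94.33/100 * 117.37 = 110.72 Ah
Step 2: t = remaining / I = 110.72 / 28.96 = 3.823 hr

3.823 hr


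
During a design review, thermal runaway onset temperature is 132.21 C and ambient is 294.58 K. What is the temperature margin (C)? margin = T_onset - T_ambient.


Convert: T_ambient = 294.58 K = 21.43 C
margin = 132.21 - 21.43 = 110.78 C

110.78 C


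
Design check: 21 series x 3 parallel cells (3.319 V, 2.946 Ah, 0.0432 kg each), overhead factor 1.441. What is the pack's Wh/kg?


Step 1: V_pack = 21 * 3.319 = 69.699 V
Step 2: C_pack = 3 * 2.946 = 8.838 Ah
Step 3: E_pack = V_pack * C_pack = 69.699 * 8.838 = 616 Wh
Step 4: m_pack = 21 * 3 * 0.0432 * 1.441 = 3.9218 kg
Step 5: ED = E_pack / m_pack = 616 / 3.9218 = 157.1 Wh/kg

157.1 Wh/kg


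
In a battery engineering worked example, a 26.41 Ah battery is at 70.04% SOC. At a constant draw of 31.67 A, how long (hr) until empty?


Step 1: remaining = SOC/100 * C_total = 70.04/100 * 26.41 = 18.498 Ah
Step 2: t = remaining / I = 18.498 / 31.67 = 0.5841 hr

0.5841 hr


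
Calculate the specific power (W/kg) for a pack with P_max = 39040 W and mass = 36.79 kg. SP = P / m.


SP = P / m = 39040 / 36.79 = 1061 W/kg

1061 W/kg


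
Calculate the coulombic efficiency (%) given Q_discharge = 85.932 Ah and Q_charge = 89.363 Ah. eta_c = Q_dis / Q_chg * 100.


eta_c = Q_dis / Q_chg * 100 = 85.932 / 89.363 * 100 = 96.16%

96.16%


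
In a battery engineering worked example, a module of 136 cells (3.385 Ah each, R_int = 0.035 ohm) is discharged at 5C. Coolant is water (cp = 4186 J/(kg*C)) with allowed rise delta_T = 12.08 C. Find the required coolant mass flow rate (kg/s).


Step 1: I = 5 * 3.385 = 16.925 A
Step 2: Q_cell = I^2 * R = 16.925^2 * 0.035 = 10.026 W
Step 3: Q_total = 136 * 10.026 = 1363.5 W
Step 4: m_dot = Q_total / (cp * dT) = 1363.5 / (4186 * 12.08) = 0.02696 kg/s

0.02696 kg/s


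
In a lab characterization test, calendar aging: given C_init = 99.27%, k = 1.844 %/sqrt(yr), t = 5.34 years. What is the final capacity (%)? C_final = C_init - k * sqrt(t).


sqrt(t) = sqrt(5.34) = 2.3108
C_final = 99.27 - 1.844 * 2.3108 = 95.01%

95.01%


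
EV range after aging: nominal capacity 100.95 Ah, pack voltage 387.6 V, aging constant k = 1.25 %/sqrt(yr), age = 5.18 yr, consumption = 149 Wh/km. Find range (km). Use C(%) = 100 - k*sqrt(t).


Step 1: capacity retention = 100 - 1.25 * sqrt(5.18) = 100 - 1.25 * 2.276 = 97.155%
Step 2: C_now = 100.95 * 97.155/100 = 98.078 Ah
Step 3: E_pack = V * C_now = 387.6 * 98.078 = 38015 Wh
Step 4: range = E_pack / consumption = 38015 / 149 = 255.1 km

255.1 km


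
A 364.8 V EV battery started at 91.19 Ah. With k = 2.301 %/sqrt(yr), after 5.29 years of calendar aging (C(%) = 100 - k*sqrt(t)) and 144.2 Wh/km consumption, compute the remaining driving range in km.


Step 1: capacity retention = 100 - 2.301 * sqrt(5.29) = 100 - 2.301 * 2.3 = 94.708%
Step 2: C_now = 91.19 * 94.708/100 = 86.364 Ah
Step 3: E_pack = V * C_now = 364.8 * 86.364 = 31506 Wh
Step 4: range = E_pack / consumption = 31506 / 144.2 = 218.5 km

218.5 km


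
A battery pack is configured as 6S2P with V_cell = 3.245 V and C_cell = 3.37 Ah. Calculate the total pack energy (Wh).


E = Ns * Vcell * Np * Ccell = 6 * 3.245 * 2 * 3.37 = 131.2 Wh

131.2 Wh


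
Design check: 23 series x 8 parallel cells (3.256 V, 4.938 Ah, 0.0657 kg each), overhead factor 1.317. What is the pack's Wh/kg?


Step 1: V_pack = 23 * 3.256 = 74.888 V
Step 2: C_pack = 8 * 4.938 = 39.504 Ah
Step 3: E_pack = V_pack * C_pack = 74.888 * 39.504 = 2958.4 Wh
Step 4: m_pack = 23 * 8 * 0.0657 * 1.317 = 15.921 kg
Step 5: ED = E_pack / m_pack = 2958.4 / 15.921 = 185.8 Wh/kg

185.8 Wh/kg


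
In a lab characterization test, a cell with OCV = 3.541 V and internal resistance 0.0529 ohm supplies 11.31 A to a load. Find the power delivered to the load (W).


Step 1: V_terminal = OCV - I*R = 3.541 - 11.31 * 0.0529 = 2.9427 V
Step 2: P_out = V_terminal * I = 2.9427 * 11.31 = 33.28 W

33.28 W


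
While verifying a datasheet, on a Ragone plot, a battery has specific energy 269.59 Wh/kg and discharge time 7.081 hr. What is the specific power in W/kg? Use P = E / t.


Specific power = 269.59 Wh/kg / 7.081 hr = 38.07 W/kg

38.07 W/kg


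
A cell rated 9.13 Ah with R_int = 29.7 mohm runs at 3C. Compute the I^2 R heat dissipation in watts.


Convert: R = 29.7 mohm = 0.0297 ohm
Step 1: I = C_rate * capacity = 3 * 9.13 = 27.39 A
Step 2: Q = I^2 * R = 27.39^2 * 0.0297 = 750.21 * 0.0297 = 22.28 W

22.28 W


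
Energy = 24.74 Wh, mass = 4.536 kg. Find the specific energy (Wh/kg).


Specific energy = 24.74 Wh / 4.536 kg = 5.454 Wh/kg

5.454 Wh/kg


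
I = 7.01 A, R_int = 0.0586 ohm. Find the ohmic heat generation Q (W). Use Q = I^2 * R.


Q = I^2 * R = 7.01^2 * 0.0586 = 2.880 W

2.880 W


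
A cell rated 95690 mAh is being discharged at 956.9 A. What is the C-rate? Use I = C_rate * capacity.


Convert: capacity = 95690 mAh = 95.69 Ah
Rearranging: C_rate = 956.9 / 95.69 = 10C

10C


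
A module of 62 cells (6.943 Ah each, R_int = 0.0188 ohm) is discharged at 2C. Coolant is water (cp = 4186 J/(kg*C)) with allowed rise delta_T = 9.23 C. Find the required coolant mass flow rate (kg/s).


Step 1: I = 2 * 6.943 = 13.886 A
Step 2: Q_cell = I^2 * R = 13.886^2 * 0.0188 = 3.625 W
Step 3: Q_total = 62 * 3.625 = 224.75 W
Step 4: m_dot = Q_total / (cp * dT) = 224.75 / (4186 * 9.23) = 0.005817 kg/s

0.005817 kg/s


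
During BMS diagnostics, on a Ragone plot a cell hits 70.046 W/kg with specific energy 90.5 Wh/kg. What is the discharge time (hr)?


t = E / P = 90.5 / 70.046 = 1.292 hr

1.292 hr


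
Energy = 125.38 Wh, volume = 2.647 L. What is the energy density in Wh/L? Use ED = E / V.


Volumetric ED = 125.38 Wh / 2.647 L = 47.37 Wh/L

47.37 Wh/L


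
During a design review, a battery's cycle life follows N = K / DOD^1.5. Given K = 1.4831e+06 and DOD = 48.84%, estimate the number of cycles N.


Step 1: DOD^1.5 = 48.84^1.5 = 341.32
Step 2: N = 1.4831e+06 / 341.32 = 4345 cycles

4345 cycles


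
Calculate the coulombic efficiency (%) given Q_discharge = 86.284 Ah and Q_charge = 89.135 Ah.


eta_c = Q_dis / Q_chg * 100 = 86.284 / 89.135 * 100 = 96.80%

96.80%


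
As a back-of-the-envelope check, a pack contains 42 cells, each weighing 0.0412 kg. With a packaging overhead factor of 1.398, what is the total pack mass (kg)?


m_pack = n * m_cell * overhead = 42 * 0.0412 * 1.398 = 2.419 kg

2.419 kg


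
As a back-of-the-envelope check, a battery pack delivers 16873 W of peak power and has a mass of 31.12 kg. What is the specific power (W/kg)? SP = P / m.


Specific power = 16873 W / 31.12 kg = 542.2 W/kg

542.2 W/kg


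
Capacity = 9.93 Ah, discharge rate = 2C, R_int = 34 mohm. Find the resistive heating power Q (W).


Convert: R = 34 mohm = 0.034 ohm
Step 1: I = C_rate * capacity = 2 * 9.93 = 19.86 A
Step 2: Q = I^2 * R = 19.86^2 * 0.034 = 394.42 * 0.034 = 13.41 W

13.41 W


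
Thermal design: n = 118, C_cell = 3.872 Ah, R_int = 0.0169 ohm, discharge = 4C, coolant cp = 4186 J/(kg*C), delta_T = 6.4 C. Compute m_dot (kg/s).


Step 1: I = 4 * 3.872 = 15.488 A
Step 2: Q_cell = I^2 * R = 15.488^2 * 0.0169 = 4.0539 W
Step 3: Q_total = 118 * 4.0539 = 478.36 W
Step 4: m_dot = Q_total / (cp * dT) = 478.36 / (4186 * 6.4) = 0.01786 kg/s

0.01786 kg/s


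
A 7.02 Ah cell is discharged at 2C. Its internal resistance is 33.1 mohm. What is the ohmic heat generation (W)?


Convert: R = 33.1 mohm = 0.0331 ohm
Step 1: I = C_rate * capacity = 2 * 7.02 = 14.04 A
Step 2: Q = I^2 * R = 14.04^2 * 0.0331 = 197.12 * 0.0331 = 6.525 W

6.525 W


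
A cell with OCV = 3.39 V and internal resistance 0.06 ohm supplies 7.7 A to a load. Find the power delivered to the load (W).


Step 1: V_terminal = OCV - I*R = 3.39 - 7.7 * 0.06 = 2.928 V
Step 2: P_out = V_terminal * I = 2.928 * 7.7 = 22.55 W

22.55 W


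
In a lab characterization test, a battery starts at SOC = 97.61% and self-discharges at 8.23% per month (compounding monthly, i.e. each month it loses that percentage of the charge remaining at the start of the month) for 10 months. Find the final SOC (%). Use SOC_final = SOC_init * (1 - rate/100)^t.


decay = (1 - 8.23/100)^10 = 0.42365
SOC_final = 97.61 * 0.42365 = 41.35%

41.35%


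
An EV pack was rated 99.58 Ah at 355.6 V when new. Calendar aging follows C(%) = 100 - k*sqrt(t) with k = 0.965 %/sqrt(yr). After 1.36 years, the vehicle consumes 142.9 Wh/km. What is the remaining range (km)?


Step 1: capacity retention = 100 - 0.965 * sqrt(1.36) = 100 - 0.965 * 1.1662 = 98.875%
Step 2: C_now = 99.58 * 98.875/100 = 98.46 Ah
Step 3: E_pack = V * C_now = 355.6 * 98.46 = 35012 Wh
Step 4: range = E_pack / consumption = 35012 / 142.9 = 245.0 km

245.0 km


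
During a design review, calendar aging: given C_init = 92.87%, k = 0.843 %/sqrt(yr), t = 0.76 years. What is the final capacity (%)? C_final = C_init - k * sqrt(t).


sqrt(t) = sqrt(0.76) = 0.87178
C_final = 92.87 - 0.843 * 0.87178 = 92.14%

92.14%


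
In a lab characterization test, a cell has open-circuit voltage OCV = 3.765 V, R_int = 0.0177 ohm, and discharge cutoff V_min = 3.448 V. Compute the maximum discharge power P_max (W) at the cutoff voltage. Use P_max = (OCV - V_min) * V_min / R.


dV = OCV - V_min = 0.317 V (so I_max = dV / R)
P_max = dV * V_min / R = 0.317 * 3.448 / 0.0177 = 61.75 W

61.75 W


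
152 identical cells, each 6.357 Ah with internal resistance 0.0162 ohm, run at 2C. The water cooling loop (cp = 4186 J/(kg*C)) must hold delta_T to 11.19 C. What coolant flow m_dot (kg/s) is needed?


Step 1: I = 2 * 6.357 = 12.714 A
Step 2: Q_cell = I^2 * R = 12.714^2 * 0.0162 = 2.6187 W
Step 3: Q_total = 152 * 2.6187 = 398.04 W
Step 4: m_dot = Q_total / (cp * dT) = 398.04 / (4186 * 11.19) = 0.008498 kg/s

0.008498 kg/s


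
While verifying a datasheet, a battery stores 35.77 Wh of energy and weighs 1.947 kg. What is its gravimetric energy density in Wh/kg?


ED = E / m = 35.77 / 1.947 = 18.37 Wh/kg

18.37 Wh/kg


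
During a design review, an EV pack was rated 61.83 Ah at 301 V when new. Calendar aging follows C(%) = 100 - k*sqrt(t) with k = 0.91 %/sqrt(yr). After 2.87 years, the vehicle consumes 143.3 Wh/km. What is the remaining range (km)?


Step 1: capacity retention = 100 - 0.91 * sqrt(2.87) = 100 - 0.91 * 1.6941 = 98.458%
Step 2: C_now = 61.83 * 98.458/100 = 60.877 Ah
Step 3: E_pack = V * C_now = 301 * 60.877 = 18324 Wh
Step 4: range = E_pack / consumption = 18324 / 143.3 = 127.9 km

127.9 km


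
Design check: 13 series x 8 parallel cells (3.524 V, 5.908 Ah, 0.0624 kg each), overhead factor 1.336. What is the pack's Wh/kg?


Step 1: V_pack = 13 * 3.524 = 45.812 V
Step 2: C_pack = 8 * 5.908 = 47.264 Ah
Step 3: E_pack = V_pack * C_pack = 45.812 * 47.264 = 2165.3 Wh
Step 4: m_pack = 13 * 8 * 0.0624 * 1.336 = 8.6701 kg
Step 5: ED = E_pack / m_pack = 2165.3 / 8.6701 = 249.7 Wh/kg

249.7 Wh/kg


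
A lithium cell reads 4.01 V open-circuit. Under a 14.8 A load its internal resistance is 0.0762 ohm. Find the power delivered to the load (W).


Step 1: V_terminal = OCV - I*R = 4.01 - 14.8 * 0.0762 = 2.8822 V
Step 2: P_out = V_terminal * I = 2.8822 * 14.8 = 42.66 W

42.66 W


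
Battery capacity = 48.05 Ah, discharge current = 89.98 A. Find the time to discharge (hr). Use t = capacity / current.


t = capacity / current = 48.05 / 89.98 = 0.5340 hr

0.5340 hr


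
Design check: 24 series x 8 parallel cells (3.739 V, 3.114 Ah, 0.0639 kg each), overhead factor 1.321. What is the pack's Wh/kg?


Step 1: V_pack = 24 * 3.739 = 89.736 V
Step 2: C_pack = 8 * 3.114 = 24.912 Ah
Step 3: E_pack = V_pack * C_pack = 89.736 * 24.912 = 2235.5 Wh
Step 4: m_pack = 24 * 8 * 0.0639 * 1.321 = 16.207 kg
Step 5: ED = E_pack / m_pack = 2235.5 / 16.207 = 137.9 Wh/kg

137.9 Wh/kg


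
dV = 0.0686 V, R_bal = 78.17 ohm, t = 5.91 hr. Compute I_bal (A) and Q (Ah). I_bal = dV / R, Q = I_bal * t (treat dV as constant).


First, Ohm's law: I_bal = 0.0686 V / 78.17 ohm = 8.7757e-04 A
Then Q = I * t = 8.7757e-04 A * 5.91 hr = 0.005186 Ah

I=8.7757e-04 A, Q=0.005186 Ah


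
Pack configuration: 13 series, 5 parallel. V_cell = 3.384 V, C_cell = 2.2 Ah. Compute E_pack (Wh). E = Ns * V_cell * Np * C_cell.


E = Ns * Vcell * Np * Ccell = 13 * 3.384 * 5 * 2.2 = 483.9 Wh

483.9 Wh


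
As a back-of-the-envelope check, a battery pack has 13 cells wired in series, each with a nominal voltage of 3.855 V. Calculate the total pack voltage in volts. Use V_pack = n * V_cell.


Series voltages add: 13 * 3.855 V = 50.115 V

50.115 V


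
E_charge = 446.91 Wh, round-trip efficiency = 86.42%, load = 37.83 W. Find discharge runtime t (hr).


Step 1: E_discharge = eta/100 * E_charge = 86.42/100 * 446.91 = 386.22 Wh
Step 2: t = E_discharge / P = 386.22 / 37.83 = 10.21 hr

10.21 hr


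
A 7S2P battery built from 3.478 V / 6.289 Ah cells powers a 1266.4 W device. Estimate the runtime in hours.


Step 1: E_pack = Ns * V_cell * Np * C_cell = 7 * 3.478 * 2 * 6.289 = 306.22 Wh
Step 2: t = E_pack / P = 306.22 / 1266.4 = 0.2418 hr

0.2418 hr


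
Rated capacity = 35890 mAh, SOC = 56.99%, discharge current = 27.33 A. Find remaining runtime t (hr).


Convert: C_total = 35890 mAh = 35.89 Ah
Step 1: remaining = SOC/100 * C_total = 56.99/100 * 35.89 = 20.454 Ah
Step 2: t = remaining / I = 20.454 / 27.33 = 0.7484 hr

0.7484 hr


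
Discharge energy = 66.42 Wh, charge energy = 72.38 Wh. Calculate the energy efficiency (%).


Round-trip efficiency = 66.42/72.38 * 100% = 91.77%

91.77%


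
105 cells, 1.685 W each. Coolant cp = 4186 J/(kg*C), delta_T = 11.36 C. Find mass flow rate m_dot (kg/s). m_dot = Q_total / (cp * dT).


Step 1: Total heat Q = 105 * 1.685 W = 176.93 W
Step 2: denom = cp * dT = 4186 * 11.36 = 47553
Step 3: m_dot = 176.93 / 47553 = 0.003721 kg/s

0.003721 kg/s


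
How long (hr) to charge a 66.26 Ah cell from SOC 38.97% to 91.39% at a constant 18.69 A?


delta_Ah = 66.26 * (91.39 - 38.97) / 100 = 34.733 Ah
t = delta_Ah / I = 34.733 / 18.69 = 1.858 hr

1.858 hr


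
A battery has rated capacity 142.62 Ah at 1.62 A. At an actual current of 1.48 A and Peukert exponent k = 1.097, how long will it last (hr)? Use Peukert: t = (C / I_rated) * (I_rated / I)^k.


Step 1: t_rated = C / I_rated = 142.62 / 1.62 = 88.037 hr
Step 2: ratio = 1.62 / 1.48 = 1.0946
Step 3: ratio^k = 1.0946^1.097 = 1.1042
Step 4: t = t_rated * ratio^k = 88.037 * 1.1042 = 97.21 hr

97.21 hr


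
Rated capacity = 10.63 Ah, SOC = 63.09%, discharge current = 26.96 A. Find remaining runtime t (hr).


Step 1: remaining = SOC/100 * C_total = 63.09/100 * 10.63 = 6.7065 Ah
Step 2: t = remaining / I = 6.7065 / 26.96 = 0.2488 hr

0.2488 hr


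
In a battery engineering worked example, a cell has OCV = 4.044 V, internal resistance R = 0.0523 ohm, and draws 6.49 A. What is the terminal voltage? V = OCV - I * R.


IR drop = 6.49 * 0.0523 = 0.33943 V
V = 4.044 - 0.33943 = 3.705 V

3.705 V


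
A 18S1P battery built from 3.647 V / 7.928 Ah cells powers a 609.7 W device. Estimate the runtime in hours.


Step 1: E_pack = Ns * V_cell * Np * C_cell = 18 * 3.647 * 1 * 7.928 = 520.44 Wh
Step 2: t = E_pack / P = 520.44 / 609.7 = 0.8536 hr

0.8536 hr


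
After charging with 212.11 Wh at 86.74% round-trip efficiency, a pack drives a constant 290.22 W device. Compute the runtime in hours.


Step 1: E_discharge = eta/100 * E_charge = 86.74/100 * 212.11 = 183.98 Wh
Step 2: t = E_discharge / P = 183.98 / 290.22 = 0.6339 hr

0.6339 hr


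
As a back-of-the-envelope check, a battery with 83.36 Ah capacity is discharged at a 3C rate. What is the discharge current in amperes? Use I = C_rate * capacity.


I = C_rate * capacity = 3 * 83.36 = 250.08 A

250.08 A


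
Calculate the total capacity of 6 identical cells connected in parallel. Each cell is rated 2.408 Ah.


C_total = 6 * 2.408 = 14.448 Ah

14.448 Ah


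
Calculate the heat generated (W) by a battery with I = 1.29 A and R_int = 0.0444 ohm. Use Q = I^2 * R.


Q = I^2 * R = 1.29^2 * 0.0444 = 0.07389 W

0.07389 W


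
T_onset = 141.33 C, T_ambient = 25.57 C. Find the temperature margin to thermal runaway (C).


Safety margin = 141.33 C - 25.57 C = 115.76 C

115.76 C


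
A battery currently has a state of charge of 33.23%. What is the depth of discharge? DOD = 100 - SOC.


Complement of SOC: DOD = 100% - 33.23% = 66.77%

66.77%


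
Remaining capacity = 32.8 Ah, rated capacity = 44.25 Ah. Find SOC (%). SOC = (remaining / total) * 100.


SOC = (remaining / total) * 100 = (32.8 / 44.25) * 100 = 74.12%

74.12%


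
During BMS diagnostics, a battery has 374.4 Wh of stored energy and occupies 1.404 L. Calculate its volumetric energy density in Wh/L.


ED = E / V = 374.4 / 1.404 = 266.7 Wh/L

266.7 Wh/L


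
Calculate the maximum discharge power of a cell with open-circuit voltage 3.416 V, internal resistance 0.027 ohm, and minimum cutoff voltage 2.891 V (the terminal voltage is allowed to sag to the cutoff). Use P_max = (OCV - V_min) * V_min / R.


dV = OCV - V_min = 0.525 V (so I_max = dV / R)
P_max = dV * V_min / R = 0.525 * 2.891 / 0.027 = 56.21 W

56.21 W


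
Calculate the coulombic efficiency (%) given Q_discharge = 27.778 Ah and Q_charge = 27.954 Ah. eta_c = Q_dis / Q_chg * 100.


Coulombic efficiency = 27.778/27.954 * 100% = 99.37%

99.37%


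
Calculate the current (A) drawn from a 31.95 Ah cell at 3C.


I = C_rate * capacity = 3 * 31.95 = 95.85 A

95.85 A


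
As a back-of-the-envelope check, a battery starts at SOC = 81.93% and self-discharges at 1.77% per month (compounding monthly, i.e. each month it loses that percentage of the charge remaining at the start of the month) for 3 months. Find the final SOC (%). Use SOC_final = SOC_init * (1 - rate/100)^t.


Monthly retention factor = 1 - 1.77/100 = 0.9823
Over 3 months: factor^3 = 0.94783
SOC_final = 81.93 * 0.94783 = 77.66%

77.66%


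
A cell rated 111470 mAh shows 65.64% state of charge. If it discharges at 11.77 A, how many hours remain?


Convert: C_total = 111470 mAh = 111.47 Ah
Step 1: remaining = SOC/100 * C_total = 65.64/100 * 111.47 = 73.169 Ah
Step 2: t = remaining / I = 73.169 / 11.77 = 6.217 hr

6.217 hr


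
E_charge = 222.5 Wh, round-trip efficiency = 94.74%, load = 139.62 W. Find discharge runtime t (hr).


Step 1: E_discharge = eta/100 * E_charge = 94.74/100 * 222.5 = 210.8 Wh
Step 2: t = E_discharge / P = 210.8 / 139.62 = 1.510 hr

1.510 hr


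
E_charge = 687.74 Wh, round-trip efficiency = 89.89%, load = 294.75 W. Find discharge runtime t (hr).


Step 1: E_discharge = eta/100 * E_charge = 89.89/100 * 687.74 = 618.21 Wh
Step 2: t = E_discharge / P = 618.21 / 294.75 = 2.097 hr

2.097 hr


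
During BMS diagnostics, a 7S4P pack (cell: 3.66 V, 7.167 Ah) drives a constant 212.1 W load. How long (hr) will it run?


Step 1: E_pack = Ns * V_cell * Np * C_cell = 7 * 3.66 * 4 * 7.167 = 734.47 Wh
Step 2: t = E_pack / P = 734.47 / 212.1 = 3.463 hr

3.463 hr
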